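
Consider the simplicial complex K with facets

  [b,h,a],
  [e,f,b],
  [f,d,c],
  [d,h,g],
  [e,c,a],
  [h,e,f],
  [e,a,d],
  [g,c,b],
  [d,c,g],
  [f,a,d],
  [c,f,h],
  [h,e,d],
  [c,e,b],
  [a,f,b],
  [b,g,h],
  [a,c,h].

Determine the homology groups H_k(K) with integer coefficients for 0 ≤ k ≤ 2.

Order the vertices as a < b < c < d < e < f < g < h. Listing each simplex with vertices in this order, K has dimension 2 with simplices:

  0-simplices (8): a, b, c, d, e, f, g, h
  1-simplices (24): ab, ac, ad, ae, af, ah, bc, be, bf, bg, bh, cd, ce, cf, cg, ch, de, df, dg, dh, ef, eh, fh, gh
  2-simplices (16): abf, abh, ace, ach, ade, adf, bce, bcg, bef, bgh, cdf, cdg, cfh, deh, dgh, efh

Hence C_0 ≅ Z^8, C_1 ≅ Z^24, C_2 ≅ Z^16.

Boundary ∂_1: C_1 → C_0 is given by ∂[p,q] = [q] − [p]. For instance
  ∂bc = c − b.
The resulting 8×24 matrix has rank 7, and its Smith normal form has invariant factors (1,1,1,1,1,1,1).

The boundary map ∂_2: C_2 → C_1 sends each 2-simplex [p,q,r] to [q,r] − [p,r] + [p,q]. For instance
  ∂ach = ch − ah + ac,
  ∂cdg = dg − cg + cd.
The 24×16 boundary matrix has rank 15 and Smith normal form diag(1,1,1,1,1,1,1,1,1,1,1,1,1,1,1).

Computing H_k = (kernel of ∂_k) / (image of ∂_{k+1}):

  H_0: rank C_0 − rank ∂_1 = 8 − 7 = 1, and the invariant factors of ∂_1 are all 1, so H_0 = Z.
  H_1: rank ker ∂_1 − rank ∂_2 = (24 − 7) − 15 = 2, and the invariant factors of ∂_2 are all 1, so H_1 = Z^2.
  H_2: rank ker ∂_2 − rank ∂_3 = (16 − 15) − 0 = 1, and there is no ∂_3, so H_2 = Z.

(K is a triangulation of the torus T^2.)

H_0 = Z,  H_1 = Z^2,  H_2 = Z.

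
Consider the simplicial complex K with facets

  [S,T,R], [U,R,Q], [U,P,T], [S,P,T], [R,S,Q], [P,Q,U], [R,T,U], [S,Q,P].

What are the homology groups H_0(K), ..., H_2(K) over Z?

Take the total order P < Q < R < S < T < U on the vertex set. Then K (dimension 2) consists of the simplices:

  0-simplices (6): P, Q, R, S, T, U
  1-simplices (12): PQ, PS, PT, PU, QR, QS, QU, RS, RT, RU, ST, TU
  2-simplices (8): PQS, PQU, PST, PTU, QRS, QRU, RST, RTU

Hence C_0 ≅ Z^6, C_1 ≅ Z^12, C_2 ≅ Z^8.

The boundary map ∂_1: C_1 → C_0 is given by ∂[p,q] = [q] − [p]. For instance
  ∂PS = S − P.
As a 6×12 matrix over Z this has rank 5, with invariant factors (1,1,1,1,1).

Boundary ∂_2: C_2 → C_1 acts by ∂[p,q,r] = [q,r] − [p,r] + [p,q]. For instance
  ∂QRU = RU − QU + QR,
  ∂PQS = QS − PS + PQ.
As a 12×8 matrix over Z this has rank 7, with invariant factors (1,1,1,1,1,1,1).

Computing H_k = (kernel of ∂_k) / (image of ∂_{k+1}):

  H_0: rank C_0 − rank ∂_1 = 6 − 5 = 1, and the invariant factors of ∂_1 are all 1, so H_0 = Z.
  H_1: rank ker ∂_1 − rank ∂_2 = (12 − 5) − 7 = 0, and the invariant factors of ∂_2 are all 1, so H_1 = 0.
  H_2: rank ker ∂_2 − rank ∂_3 = (8 − 7) − 0 = 1, and there is no ∂_3, so H_2 = Z.

(K is a triangulation of the 2-sphere S^2.)

H_0 ≅ Z,  H_1 = 0,  H_2 ≅ Z.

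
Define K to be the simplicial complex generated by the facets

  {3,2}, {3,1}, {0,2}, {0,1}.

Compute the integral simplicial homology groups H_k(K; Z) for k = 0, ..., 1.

Fix the vertex order 0 < 1 < 2 < 3 and write every simplex with vertices in increasing order. Then dim K = 1 and the simplices of K are:

  0-simplices (4): [0], [1], [2], [3]
  1-simplices (4): [0,1], [0,2], [1,3], [2,3]

giving chain groups C_0 ≅ Z^4, C_1 ≅ Z^4.

∂_1: C_1 → C_0 is given by ∂[p,q] = [q] − [p]. For instance
  ∂[2,3] = [3] − [2].
The 4×4 boundary matrix has rank 3 and Smith normal form diag(1,1,1).

Computing H_k = (kernel of ∂_k) / (image of ∂_{k+1}):

  H_0: rank C_0 − rank ∂_1 = 4 − 3 = 1, and the invariant factors of ∂_1 are all 1, so H_0 = Z.
  H_1: rank ker ∂_1 − rank ∂_2 = (4 − 3) − 0 = 1, and there is no ∂_2, so H_1 = Z.

H_0 ≅ Z,  H_1 ≅ Z.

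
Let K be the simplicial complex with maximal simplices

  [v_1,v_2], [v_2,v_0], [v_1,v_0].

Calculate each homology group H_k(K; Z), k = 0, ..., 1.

H_0 = Z,  H_1 = Z.

Fix the vertex order v_0 < v_1 < v_2 and write every simplex with vertices in increasing order. Then dim K = 1 and the simplices of K are:

  0-simplices (3): [v_0], [v_1], [v_2]
  1-simplices (3): [v_0,v_1], [v_0,v_2], [v_1,v_2]

so the chain groups are C_0 ≅ Z^3, C_1 ≅ Z^3.

∂_1: C_1 → C_0 sends each edge [p,q] (with p < q) to q − p. For instance
  ∂[v_1,v_2] = [v_2] − [v_1].
The 3×3 boundary matrix has rank 2 and Smith normal form diag(1,1).

Computing H_k = (kernel of ∂_k) / (image of ∂_{k+1}):

  H_0: rank C_0 − rank ∂_1 = 3 − 2 = 1, and the invariant factors of ∂_1 are all 1, so H_0 ≅ Z.
  H_1: rank ker ∂_1 − rank ∂_2 = (3 − 2) − 0 = 1, and there is no ∂_2, so H_1 ≅ Z.

As a check, the Euler characteristic is 3 − 3 = 0, which agrees with 1 − 1 = 0.
(K is a triangulation of the circle S^1.)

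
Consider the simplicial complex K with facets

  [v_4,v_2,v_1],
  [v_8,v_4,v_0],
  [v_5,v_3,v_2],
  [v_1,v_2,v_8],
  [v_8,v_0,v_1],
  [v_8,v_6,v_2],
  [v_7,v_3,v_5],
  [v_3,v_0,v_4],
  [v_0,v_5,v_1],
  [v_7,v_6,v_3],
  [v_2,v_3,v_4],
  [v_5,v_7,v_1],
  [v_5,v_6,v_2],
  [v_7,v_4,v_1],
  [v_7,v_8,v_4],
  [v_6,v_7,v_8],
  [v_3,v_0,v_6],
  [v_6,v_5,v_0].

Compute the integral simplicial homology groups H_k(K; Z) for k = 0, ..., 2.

Take the total order v_0 < v_1 < v_2 < v_3 < v_4 < v_5 < v_6 < v_7 < v_8 on the vertex set. Then K (dimension 2) consists of the simplices:

  0-simplices (9): [v_0], [v_1], [v_2], [v_3], [v_4], [v_5], [v_6], [v_7], [v_8]
  1-simplices (27): (27 of them)
  2-simplices (18): (18 of them)

Hence C_0 ≅ Z^9, C_1 ≅ Z^27, C_2 ≅ Z^18.

The boundary map ∂_1: C_1 → C_0 is given by ∂[p,q] = [q] − [p]. For instance
  ∂[v_3,v_7] = [v_7] − [v_3].
As a 9×27 matrix over Z this has rank 8, with invariant factors (1,1,1,1,1,1,1,1).

Boundary ∂_2: C_2 → C_1 acts by ∂[p,q,r] = [q,r] − [p,r] + [p,q]. For instance
  ∂[v_1,v_2,v_8] = [v_2,v_8] − [v_1,v_8] + [v_1,v_2],
  ∂[v_0,v_4,v_8] = [v_4,v_8] − [v_0,v_8] + [v_0,v_4].
The resulting 27×18 matrix has rank 18, and its Smith normal form has invariant factors (1,1,1,1,1,1,1,1,1,1,1,1,1,1,1,1,1,2).

From H_k ≅ ker(∂_k) / im(∂_{k+1}) we obtain:

  H_0: rank C_0 − rank ∂_1 = 9 − 8 = 1, and the invariant factors of ∂_1 are all 1, so H_0 ≅ Z.
  H_1: rank ker ∂_1 − rank ∂_2 = (27 − 8) − 18 = 1, and ∂_2 has invariant factor 2 > 1, so H_1 ≅ Z ⊕ Z/2.
  H_2: rank ker ∂_2 − rank ∂_3 = (18 − 18) − 0 = 0, and there is no ∂_3, so H_2 ≅ 0.

(K is a triangulation of the Klein bottle.)

H_0 = Z,  H_1 = Z ⊕ Z/2,  H_2 = 0.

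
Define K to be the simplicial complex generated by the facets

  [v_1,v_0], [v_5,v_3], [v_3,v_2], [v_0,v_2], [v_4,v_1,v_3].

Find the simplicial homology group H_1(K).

H_1 ≅ Z.

Fix the vertex order v_0 < v_1 < v_2 < v_3 < v_4 < v_5 and write every simplex with vertices in increasing order. Then dim K = 2 and the simplices of K are:

  0-simplices (6): [v_0], [v_1], [v_2], [v_3], [v_4], [v_5]
  1-simplices (7): [v_0,v_1], [v_0,v_2], [v_1,v_3], [v_1,v_4], [v_2,v_3], [v_3,v_4], [v_3,v_5]
  2-simplices (1): [v_1,v_3,v_4]

so the chain groups are C_0 ≅ Z^6, C_1 ≅ Z^7, C_2 ≅ Z^1.

∂_1: C_1 → C_0 maps an edge to its endpoints' difference, ∂[p,q] = q − p. For instance
  ∂[v_0,v_2] = [v_2] − [v_0].
The resulting 6×7 matrix has rank 5, and its Smith normal form has invariant factors (1,1,1,1,1).

∂_2: C_2 → C_1 maps a triangle to the signed sum of its edges. For instance
  ∂[v_1,v_3,v_4] = [v_3,v_4] − [v_1,v_4] + [v_1,v_3].
As a 7×1 matrix over Z this has rank 1, with invariant factors (1).

Now H_k = ker ∂_k / im ∂_{k+1}, so:

  H_1: rank ker ∂_1 − rank ∂_2 = (7 − 5) − 1 = 1, and the invariant factors of ∂_2 are all 1, so H_1 ≅ Z.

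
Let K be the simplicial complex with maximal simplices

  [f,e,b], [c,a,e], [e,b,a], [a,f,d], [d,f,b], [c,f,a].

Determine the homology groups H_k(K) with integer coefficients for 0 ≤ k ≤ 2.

Fix the vertex order a < b < c < d < e < f and write every simplex with vertices in increasing order. Then dim K = 2 and the simplices of K are:

  0-simplices (6): a, b, c, d, e, f
  1-simplices (12): ab, ac, ad, ae, af, bd, be, bf, ce, cf, df, ef
  2-simplices (6): abe, ace, acf, adf, bdf, bef

giving chain groups C_0 ≅ Z^6, C_1 ≅ Z^12, C_2 ≅ Z^6.

The boundary map ∂_1: C_1 → C_0 maps an edge to its endpoints' difference, ∂[p,q] = q − p. For instance
  ∂ad = d − a.
The resulting 6×12 matrix has rank 5, and its Smith normal form has invariant factors (1,1,1,1,1).

∂_2: C_2 → C_1 sends each 2-simplex [p,q,r] to [q,r] − [p,r] + [p,q]. For instance
  ∂adf = df − af + ad,
  ∂abe = be − ae + ab.
The resulting 12×6 matrix has rank 6, and its Smith normal form has invariant factors (1,1,1,1,1,1).

Now H_k = ker ∂_k / im ∂_{k+1}, so:

  H_0: rank C_0 − rank ∂_1 = 6 − 5 = 1, and the invariant factors of ∂_1 are all 1, so H_0 = Z.
  H_1: rank ker ∂_1 − rank ∂_2 = (12 − 5) − 6 = 1, and the invariant factors of ∂_2 are all 1, so H_1 = Z.
  H_2: rank ker ∂_2 − rank ∂_3 = (6 − 6) − 0 = 0, and there is no ∂_3, so H_2 = 0.

As a check, the Euler characteristic is 6 − 12 + 6 = 0, which agrees with 1 − 1 + 0 = 0.

H_0 = Z,  H_1 = Z,  H_2 = 0.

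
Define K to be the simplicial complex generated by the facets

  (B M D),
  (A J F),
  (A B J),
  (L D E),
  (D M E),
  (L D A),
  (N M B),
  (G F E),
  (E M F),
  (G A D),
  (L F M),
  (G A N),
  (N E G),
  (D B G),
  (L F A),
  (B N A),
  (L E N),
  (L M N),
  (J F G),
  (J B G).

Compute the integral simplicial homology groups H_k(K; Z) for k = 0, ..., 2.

Order the vertices as A < B < D < E < F < G < J < L < M < N. Listing each simplex with vertices in this order, K has dimension 2 with simplices:

  0-simplices (10): A, B, D, E, F, G, J, L, M, N
  1-simplices (30): AB, AD, AF, AG, AJ, AL, AN, BD, BG, BJ, BM, BN, DE, DG, DL, DM, EF, EG, EL, EM, EN, FG, FJ, FL, FM, GJ, GN, LM, LN, MN
  2-simplices (20): ABJ, ABN, ADG, ADL, AFJ, AFL, AGN, BDG, BDM, BGJ, BMN, DEL, DEM, EFG, EFM, EGN, ELN, FGJ, FLM, LMN

so the chain groups are C_0 ≅ Z^10, C_1 ≅ Z^30, C_2 ≅ Z^20.

Boundary ∂_1: C_1 → C_0 is given by ∂[p,q] = [q] − [p]. For instance
  ∂AN = N − A.
The resulting 10×30 matrix has rank 9, and its Smith normal form has invariant factors (1,1,1,1,1,1,1,1,1).

Boundary ∂_2: C_2 → C_1 acts by ∂[p,q,r] = [q,r] − [p,r] + [p,q]. For instance
  ∂ADL = DL − AL + AD,
  ∂BDG = DG − BG + BD.
The resulting 30×20 matrix has rank 20, and its Smith normal form has invariant factors (1,1,1,1,1,1,1,1,1,1,1,1,1,1,1,1,1,1,1,2).

From H_k ≅ ker(∂_k) / im(∂_{k+1}) we obtain:

  H_0: rank C_0 − rank ∂_1 = 10 − 9 = 1, and the invariant factors of ∂_1 are all 1, so H_0 ≅ Z.
  H_1: rank ker ∂_1 − rank ∂_2 = (30 − 9) − 20 = 1, and ∂_2 has invariant factor 2 > 1, so H_1 ≅ Z ⊕ Z/2.
  H_2: rank ker ∂_2 − rank ∂_3 = (20 − 20) − 0 = 0, and there is no ∂_3, so H_2 ≅ 0.

H_0 = Z,  H_1 = Z ⊕ Z/2,  H_2 = 0.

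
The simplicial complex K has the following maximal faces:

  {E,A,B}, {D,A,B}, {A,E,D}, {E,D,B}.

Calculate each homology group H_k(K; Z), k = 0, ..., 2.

H_0 = Z,  H_1 = 0,  H_2 = Z.

Take the total order A < B < D < E on the vertex set. Then K (dimension 2) consists of the simplices:

  0-simplices (4): A, B, D, E
  1-simplices (6): AB, AD, AE, BD, BE, DE
  2-simplices (4): ABD, ABE, ADE, BDE

so the chain groups are C_0 ≅ Z^4, C_1 ≅ Z^6, C_2 ≅ Z^4.

∂_1: C_1 → C_0 sends each edge [p,q] (with p < q) to q − p. For instance
  ∂BD = D − B.
The resulting 4×6 matrix has rank 3, and its Smith normal form has invariant factors (1,1,1).

The boundary map ∂_2: C_2 → C_1 acts by ∂[p,q,r] = [q,r] − [p,r] + [p,q]. For instance
  ∂BDE = DE − BE + BD,
  ∂ADE = DE − AE + AD.
As a 6×4 matrix over Z this has rank 3, with invariant factors (1,1,1).

Now H_k = ker ∂_k / im ∂_{k+1}, so:

  H_0: rank C_0 − rank ∂_1 = 4 − 3 = 1, and the invariant factors of ∂_1 are all 1, so H_0 = Z.
  H_1: rank ker ∂_1 − rank ∂_2 = (6 − 3) − 3 = 0, and the invariant factors of ∂_2 are all 1, so H_1 = 0.
  H_2: rank ker ∂_2 − rank ∂_3 = (4 − 3) − 0 = 1, and there is no ∂_3, so H_2 = Z.

As a check, the Euler characteristic is 4 − 6 + 4 = 2, which agrees with 1 − 0 + 1 = 2.
(K is a triangulation of the 2-sphere S^2.)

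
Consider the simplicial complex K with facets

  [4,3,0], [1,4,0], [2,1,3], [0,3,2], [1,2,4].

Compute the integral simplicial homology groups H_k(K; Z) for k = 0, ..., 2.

H_0 = Z,  H_1 = Z,  H_2 = 0.

Order the vertices as 0 < 1 < 2 < 3 < 4. Listing each simplex with vertices in this order, K has dimension 2 with simplices:

  0-simplices (5): [0], [1], [2], [3], [4]
  1-simplices (10): [0,1], [0,2], [0,3], [0,4], [1,2], [1,3], [1,4], [2,3], [2,4], [3,4]
  2-simplices (5): [0,1,4], [0,2,3], [0,3,4], [1,2,3], [1,2,4]

Hence C_0 ≅ Z^5, C_1 ≅ Z^10, C_2 ≅ Z^5.

The boundary map ∂_1: C_1 → C_0 sends each edge [p,q] (with p < q) to q − p.
The resulting 5×10 matrix has rank 4, and its Smith normal form has invariant factors (1,1,1,1).

The boundary map ∂_2: C_2 → C_1 sends each 2-simplex [p,q,r] to [q,r] − [p,r] + [p,q]. For instance
  ∂[1,2,4] = [2,4] − [1,4] + [1,2],
  ∂[0,2,3] = [2,3] − [0,3] + [0,2].
This gives a 10×5 integer matrix of rank 5; reducing to Smith normal form yields diagonal entries (1,1,1,1,1).

Computing H_k = (kernel of ∂_k) / (image of ∂_{k+1}):

  H_0: rank C_0 − rank ∂_1 = 5 − 4 = 1, and the invariant factors of ∂_1 are all 1, so H_0 = Z.
  H_1: rank ker ∂_1 − rank ∂_2 = (10 − 4) − 5 = 1, and the invariant factors of ∂_2 are all 1, so H_1 = Z.
  H_2: rank ker ∂_2 − rank ∂_3 = (5 − 5) − 0 = 0, and there is no ∂_3, so H_2 = 0.

(K is a triangulation of the Möbius band.)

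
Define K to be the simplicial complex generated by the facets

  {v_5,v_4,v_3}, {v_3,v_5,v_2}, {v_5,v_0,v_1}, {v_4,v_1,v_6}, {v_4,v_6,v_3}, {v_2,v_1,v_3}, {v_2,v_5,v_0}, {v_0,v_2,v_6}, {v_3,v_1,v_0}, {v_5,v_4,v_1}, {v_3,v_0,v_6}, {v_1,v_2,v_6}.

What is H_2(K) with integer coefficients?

H_2 = 0.

K has 7 vertices, 18 edges, 12 triangles.
rank ∂_2 = 12, rank ∂_3 = 0 ⇒ b_2 = 12 − 12 − 0 = 0. So H_2 ≅ 0.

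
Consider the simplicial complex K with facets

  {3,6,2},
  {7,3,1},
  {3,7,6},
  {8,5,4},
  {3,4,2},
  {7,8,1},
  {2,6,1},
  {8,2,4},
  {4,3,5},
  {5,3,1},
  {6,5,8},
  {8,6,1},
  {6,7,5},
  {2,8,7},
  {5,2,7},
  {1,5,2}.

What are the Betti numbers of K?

Take the total order 1 < 2 < 3 < 4 < 5 < 6 < 7 < 8 on the vertex set. Then K (dimension 2) consists of the simplices:

  0-simplices (8): [1], [2], [3], [4], [5], [6], [7], [8]
  1-simplices (24): (24 of them)
  2-simplices (16): [1,2,5], [1,2,6], [1,3,5], [1,3,7], [1,6,8], [1,7,8], [2,3,4], [2,3,6], [2,4,8], [2,5,7], [2,7,8], [3,4,5], [3,6,7], [4,5,8], [5,6,7], [5,6,8]

so the chain groups are C_0 ≅ Z^8, C_1 ≅ Z^24, C_2 ≅ Z^16.

The boundary map ∂_1: C_1 → C_0 maps an edge to its endpoints' difference, ∂[p,q] = q − p.
As a 8×24 matrix over Z this has rank 7, with invariant factors (1,1,1,1,1,1,1).

The boundary map ∂_2: C_2 → C_1 sends each 2-simplex [p,q,r] to [q,r] − [p,r] + [p,q]. For instance
  ∂[2,5,7] = [5,7] − [2,7] + [2,5],
  ∂[5,6,7] = [6,7] − [5,7] + [5,6].
This gives a 24×16 integer matrix of rank 15; reducing to Smith normal form yields diagonal entries (1,1,1,1,1,1,1,1,1,1,1,1,1,1,1).

Now H_k = ker ∂_k / im ∂_{k+1}, so:

  H_0: rank C_0 − rank ∂_1 = 8 − 7 = 1, and the invariant factors of ∂_1 are all 1, so H_0 = Z.
  H_1: rank ker ∂_1 − rank ∂_2 = (24 − 7) − 15 = 2, and the invariant factors of ∂_2 are all 1, so H_1 = Z^2.
  H_2: rank ker ∂_2 − rank ∂_3 = (16 − 15) − 0 = 1, and there is no ∂_3, so H_2 = Z.

(K is a triangulation of the torus T^2.)

Hence the Betti numbers are b_0 = 1, b_1 = 2, b_2 = 1.

b_0 = 1, b_1 = 2, b_2 = 1.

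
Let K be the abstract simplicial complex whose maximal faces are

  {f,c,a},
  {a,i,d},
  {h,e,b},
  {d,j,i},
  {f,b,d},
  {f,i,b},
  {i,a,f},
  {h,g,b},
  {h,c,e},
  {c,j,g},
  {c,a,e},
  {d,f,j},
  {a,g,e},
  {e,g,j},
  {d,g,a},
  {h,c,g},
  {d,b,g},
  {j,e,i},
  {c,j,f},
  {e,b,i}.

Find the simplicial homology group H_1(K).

Fix the vertex order a < b < c < d < e < f < g < h < i < j and write every simplex with vertices in increasing order. Then dim K = 2 and the simplices of K are:

  0-simplices (10): a, b, c, d, e, f, g, h, i, j
  1-simplices (30): ac, ad, ae, af, ag, ai, bd, be, bf, bg, bh, bi, ce, cf, cg, ch, cj, df, dg, di, dj, eg, eh, ei, ej, fi, fj, gh, gj, ij
  2-simplices (20): ace, acf, adg, adi, aeg, afi, bdf, bdg, beh, bei, bfi, bgh, ceh, cfj, cgh, cgj, dfj, dij, egj, eij

so the chain groups are C_0 ≅ Z^10, C_1 ≅ Z^30, C_2 ≅ Z^20.

Boundary ∂_1: C_1 → C_0 maps an edge to its endpoints' difference, ∂[p,q] = q − p.
This gives a 10×30 integer matrix of rank 9; reducing to Smith normal form yields diagonal entries (1,1,1,1,1,1,1,1,1).

Boundary ∂_2: C_2 → C_1 sends each 2-simplex [p,q,r] to [q,r] − [p,r] + [p,q]. For instance
  ∂ace = ce − ae + ac,
  ∂cgh = gh − ch + cg.
The 30×20 boundary matrix has rank 20 and Smith normal form diag(1,1,1,1,1,1,1,1,1,1,1,1,1,1,1,1,1,1,1,2).

Now H_k = ker ∂_k / im ∂_{k+1}, so:

  H_1: rank ker ∂_1 − rank ∂_2 = (30 − 9) − 20 = 1, and ∂_2 has invariant factor 2 > 1, so H_1 = Z × Z/2.

(K is a triangulation of the Klein bottle.)

H_1 = Z × Z/2.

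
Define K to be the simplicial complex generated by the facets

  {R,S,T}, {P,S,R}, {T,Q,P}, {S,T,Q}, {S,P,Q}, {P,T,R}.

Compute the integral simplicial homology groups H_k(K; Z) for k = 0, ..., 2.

H_0 ≅ Z,  H_1 = 0,  H_2 ≅ Z.

K has 5 vertices, 9 edges, 6 triangles.
rank ∂_0 = 0, rank ∂_1 = 4 ⇒ b_0 = 5 − 0 − 4 = 1; all invariant factors of ∂_1 are 1 so no torsion. So H_0 ≅ Z.
rank ∂_1 = 4, rank ∂_2 = 5 ⇒ b_1 = 9 − 4 − 5 = 0; all invariant factors of ∂_2 are 1 so no torsion. So H_1 ≅ 0.
rank ∂_2 = 5, rank ∂_3 = 0 ⇒ b_2 = 6 − 5 − 0 = 1. So H_2 ≅ Z.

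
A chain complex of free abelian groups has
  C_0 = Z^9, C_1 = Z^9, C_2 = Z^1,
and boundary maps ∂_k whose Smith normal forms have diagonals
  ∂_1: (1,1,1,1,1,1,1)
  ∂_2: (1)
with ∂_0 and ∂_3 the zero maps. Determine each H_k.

H_0: b_0 = 9 − 0 − 7 = 2; torsion from ∂_1 factors > 1: none. So H_0 ≅ Z^2.
H_1: b_1 = 9 − 7 − 1 = 1; torsion from ∂_2 factors > 1: none. So H_1 ≅ Z.
H_2: b_2 = 1 − 1 − 0 = 0; torsion from ∂_3 factors > 1: none. So H_2 ≅ 0.

H_0 ≅ Z^2,  H_1 ≅ Z,  H_2 = 0.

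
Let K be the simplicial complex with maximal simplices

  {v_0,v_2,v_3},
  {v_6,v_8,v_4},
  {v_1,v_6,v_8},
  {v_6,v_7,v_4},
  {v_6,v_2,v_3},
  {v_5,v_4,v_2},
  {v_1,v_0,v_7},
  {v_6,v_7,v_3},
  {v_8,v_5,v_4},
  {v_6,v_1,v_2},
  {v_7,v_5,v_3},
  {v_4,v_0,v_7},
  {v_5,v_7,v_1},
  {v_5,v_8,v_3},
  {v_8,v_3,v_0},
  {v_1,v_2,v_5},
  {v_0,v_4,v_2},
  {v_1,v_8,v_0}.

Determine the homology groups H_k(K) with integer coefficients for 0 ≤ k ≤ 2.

K has 9 vertices, 27 edges, 18 triangles.
rank ∂_0 = 0, rank ∂_1 = 8 ⇒ b_0 = 9 − 0 − 8 = 1; all invariant factors of ∂_1 are 1 so no torsion. So H_0 ≅ Z.
rank ∂_1 = 8, rank ∂_2 = 17 ⇒ b_1 = 27 − 8 − 17 = 2; all invariant factors of ∂_2 are 1 so no torsion. So H_1 ≅ Z^2.
rank ∂_2 = 17, rank ∂_3 = 0 ⇒ b_2 = 18 − 17 − 0 = 1. So H_2 ≅ Z.

H_0 = Z,  H_1 = Z^2,  H_2 = Z.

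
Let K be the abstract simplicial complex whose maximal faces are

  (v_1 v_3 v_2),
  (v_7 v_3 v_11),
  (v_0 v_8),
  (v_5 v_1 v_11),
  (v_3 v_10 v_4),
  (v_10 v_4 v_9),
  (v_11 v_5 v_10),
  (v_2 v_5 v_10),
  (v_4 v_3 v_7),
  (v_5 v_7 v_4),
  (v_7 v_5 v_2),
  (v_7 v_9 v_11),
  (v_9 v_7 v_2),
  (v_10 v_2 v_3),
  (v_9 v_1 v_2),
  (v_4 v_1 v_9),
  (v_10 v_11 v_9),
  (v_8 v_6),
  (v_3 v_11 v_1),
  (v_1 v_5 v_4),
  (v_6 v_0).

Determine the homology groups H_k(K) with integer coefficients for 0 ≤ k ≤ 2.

H_0 = Z^2,  H_1 = Z^3,  H_2 = Z.

Take the total order v_0 < v_1 < v_2 < v_3 < v_4 < v_5 < v_6 < v_7 < v_8 < v_9 < v_10 < v_11 on the vertex set. Then K (dimension 2) consists of the simplices:

  0-simplices (12): [v_0], [v_1], [v_2], [v_3], [v_4], [v_5], [v_6], [v_7], [v_8], [v_9], [v_10], [v_11]
  1-simplices (30): (30 of them)
  2-simplices (18): (18 of them)

so the chain groups are C_0 ≅ Z^12, C_1 ≅ Z^30, C_2 ≅ Z^18.

The boundary map ∂_1: C_1 → C_0 sends each edge [p,q] (with p < q) to q − p.
The resulting 12×30 matrix has rank 10, and its Smith normal form has invariant factors (1,1,1,1,1,1,1,1,1,1).

∂_2: C_2 → C_1 maps a triangle to the signed sum of its edges. For instance
  ∂[v_3,v_4,v_10] = [v_4,v_10] − [v_3,v_10] + [v_3,v_4],
  ∂[v_1,v_5,v_11] = [v_5,v_11] − [v_1,v_11] + [v_1,v_5].
As a 30×18 matrix over Z this has rank 17, with invariant factors (1,1,1,1,1,1,1,1,1,1,1,1,1,1,1,1,1).

From H_k ≅ ker(∂_k) / im(∂_{k+1}) we obtain:

  H_0: rank C_0 − rank ∂_1 = 12 − 10 = 2, and the invariant factors of ∂_1 are all 1, so H_0 = Z^2.
  H_1: rank ker ∂_1 − rank ∂_2 = (30 − 10) − 17 = 3, and the invariant factors of ∂_2 are all 1, so H_1 = Z^3.
  H_2: rank ker ∂_2 − rank ∂_3 = (18 − 17) − 0 = 1, and there is no ∂_3, so H_2 = Z.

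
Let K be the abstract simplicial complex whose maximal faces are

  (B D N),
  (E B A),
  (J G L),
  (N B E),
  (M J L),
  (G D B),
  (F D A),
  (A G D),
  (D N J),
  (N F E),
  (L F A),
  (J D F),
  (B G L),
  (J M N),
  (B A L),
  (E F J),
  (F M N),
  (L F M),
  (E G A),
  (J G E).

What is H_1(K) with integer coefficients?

H_1 = Z ⊕ Z/2.

Order the vertices as A < B < D < E < F < G < J < L < M < N. Listing each simplex with vertices in this order, K has dimension 2 with simplices:

  0-simplices (10): A, B, D, E, F, G, J, L, M, N
  1-simplices (30): AB, AD, AE, AF, AG, AL, BD, BE, BG, BL, BN, DF, DG, DJ, DN, EF, EG, EJ, EN, FJ, FL, FM, FN, GJ, GL, JL, JM, JN, LM, MN
  2-simplices (20): ABE, ABL, ADF, ADG, AEG, AFL, BDG, BDN, BEN, BGL, DFJ, DJN, EFJ, EFN, EGJ, FLM, FMN, GJL, JLM, JMN

giving chain groups C_0 ≅ Z^10, C_1 ≅ Z^30, C_2 ≅ Z^20.

Boundary ∂_1: C_1 → C_0 maps an edge to its endpoints' difference, ∂[p,q] = q − p. For instance
  ∂AL = L − A.
As a 10×30 matrix over Z this has rank 9, with invariant factors (1,1,1,1,1,1,1,1,1).

∂_2: C_2 → C_1 sends each 2-simplex [p,q,r] to [q,r] − [p,r] + [p,q]. For instance
  ∂ADG = DG − AG + AD,
  ∂DJN = JN − DN + DJ.
The 30×20 boundary matrix has rank 20 and Smith normal form diag(1,1,1,1,1,1,1,1,1,1,1,1,1,1,1,1,1,1,1,2).

Now H_k = ker ∂_k / im ∂_{k+1}, so:

  H_1: rank ker ∂_1 − rank ∂_2 = (30 − 9) − 20 = 1, and ∂_2 has invariant factor 2 > 1, so H_1 ≅ Z ⊕ Z/2.

(K is a triangulation of the Klein bottle.)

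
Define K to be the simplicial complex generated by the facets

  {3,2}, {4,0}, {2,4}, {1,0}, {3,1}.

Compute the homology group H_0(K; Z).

H_0 = Z.

Order the vertices as 0 < 1 < 2 < 3 < 4. Listing each simplex with vertices in this order, K has dimension 1 with simplices:

  0-simplices (5): [0], [1], [2], [3], [4]
  1-simplices (5): [0,1], [0,4], [1,3], [2,3], [2,4]

so the chain groups are C_0 ≅ Z^5, C_1 ≅ Z^5.

The boundary map ∂_1: C_1 → C_0 maps an edge to its endpoints' difference, ∂[p,q] = q − p.
This gives a 5×5 integer matrix of rank 4; reducing to Smith normal form yields diagonal entries (1,1,1,1).

Now H_k = ker ∂_k / im ∂_{k+1}, so:

  H_0: rank C_0 − rank ∂_1 = 5 − 4 = 1, and the invariant factors of ∂_1 are all 1, so H_0 ≅ Z.

(K is a triangulation of the circle S^1.)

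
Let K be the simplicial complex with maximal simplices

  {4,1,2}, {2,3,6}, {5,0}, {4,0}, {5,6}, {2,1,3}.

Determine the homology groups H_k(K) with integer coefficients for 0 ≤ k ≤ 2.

K has 7 vertices, 10 edges, 3 triangles.
rank ∂_0 = 0, rank ∂_1 = 6 ⇒ b_0 = 7 − 0 − 6 = 1; all invariant factors of ∂_1 are 1 so no torsion. So H_0 ≅ Z.
rank ∂_1 = 6, rank ∂_2 = 3 ⇒ b_1 = 10 − 6 − 3 = 1; all invariant factors of ∂_2 are 1 so no torsion. So H_1 ≅ Z.
rank ∂_2 = 3, rank ∂_3 = 0 ⇒ b_2 = 3 − 3 − 0 = 0. So H_2 ≅ 0.

H_0 = Z,  H_1 = Z,  H_2 = 0.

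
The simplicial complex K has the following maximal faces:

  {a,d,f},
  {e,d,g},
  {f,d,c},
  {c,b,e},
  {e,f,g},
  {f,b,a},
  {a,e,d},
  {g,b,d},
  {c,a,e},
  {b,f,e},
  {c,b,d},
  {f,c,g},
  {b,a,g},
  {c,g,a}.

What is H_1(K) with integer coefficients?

Order the vertices as a < b < c < d < e < f < g. Listing each simplex with vertices in this order, K has dimension 2 with simplices:

  0-simplices (7): a, b, c, d, e, f, g
  1-simplices (21): ab, ac, ad, ae, af, ag, bc, bd, be, bf, bg, cd, ce, cf, cg, de, df, dg, ef, eg, fg
  2-simplices (14): abf, abg, ace, acg, ade, adf, bcd, bce, bdg, bef, cdf, cfg, deg, efg

Hence C_0 ≅ Z^7, C_1 ≅ Z^21, C_2 ≅ Z^14.

The boundary map ∂_1: C_1 → C_0 is given by ∂[p,q] = [q] − [p]. For instance
  ∂ac = c − a.
As a 7×21 matrix over Z this has rank 6, with invariant factors (1,1,1,1,1,1).

∂_2: C_2 → C_1 sends each 2-simplex [p,q,r] to [q,r] − [p,r] + [p,q]. For instance
  ∂efg = fg − eg + ef,
  ∂cdf = df − cf + cd.
The 21×14 boundary matrix has rank 13 and Smith normal form diag(1,1,1,1,1,1,1,1,1,1,1,1,1).

Now H_k = ker ∂_k / im ∂_{k+1}, so:

  H_1: rank ker ∂_1 − rank ∂_2 = (21 − 6) − 13 = 2, and the invariant factors of ∂_2 are all 1, so H_1 = Z^2.

H_1 ≅ Z^2.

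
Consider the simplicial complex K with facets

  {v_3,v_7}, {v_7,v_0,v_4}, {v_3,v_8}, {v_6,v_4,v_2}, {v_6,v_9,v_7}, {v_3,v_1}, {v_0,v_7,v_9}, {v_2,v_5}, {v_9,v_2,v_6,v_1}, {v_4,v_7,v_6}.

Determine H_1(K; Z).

H_1 ≅ Z.

K has 10 vertices, 18 edges, 9 triangles, 1 3-simplex.
rank ∂_1 = 9, rank ∂_2 = 8 ⇒ b_1 = 18 − 9 − 8 = 1; all invariant factors of ∂_2 are 1 so no torsion. So H_1 ≅ Z.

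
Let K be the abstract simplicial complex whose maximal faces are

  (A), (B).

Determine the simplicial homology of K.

K has 2 vertices.
rank ∂_0 = 0, rank ∂_1 = 0 ⇒ b_0 = 2 − 0 − 0 = 2. So H_0 = Z^2.

H_0 ≅ Z^2.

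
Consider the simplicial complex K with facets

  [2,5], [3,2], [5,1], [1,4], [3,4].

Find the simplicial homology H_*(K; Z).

H_0 ≅ Z,  H_1 ≅ Z.

We work with the vertex ordering 1 < 2 < 3 < 4 < 5. The simplices of K, each written with vertices in increasing order, are:

  0-simplices (5): [1], [2], [3], [4], [5]
  1-simplices (5): [1,4], [1,5], [2,3], [2,5], [3,4]

Hence C_0 ≅ Z^5, C_1 ≅ Z^5.

∂_1: C_1 → C_0 sends each edge [p,q] (with p < q) to q − p. For instance
  ∂[3,4] = [4] − [3].
The 5×5 boundary matrix has rank 4 and Smith normal form diag(1,1,1,1).

Now H_k = ker ∂_k / im ∂_{k+1}, so:

  H_0: rank C_0 − rank ∂_1 = 5 − 4 = 1, and the invariant factors of ∂_1 are all 1, so H_0 = Z.
  H_1: rank ker ∂_1 − rank ∂_2 = (5 − 4) − 0 = 1, and there is no ∂_2, so H_1 = Z.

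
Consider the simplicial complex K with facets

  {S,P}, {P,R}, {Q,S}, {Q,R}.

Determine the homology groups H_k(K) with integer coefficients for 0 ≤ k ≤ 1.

H_0 = Z,  H_1 = Z.

We work with the vertex ordering P < Q < R < S. The simplices of K, each written with vertices in increasing order, are:

  0-simplices (4): P, Q, R, S
  1-simplices (4): PR, PS, QR, QS

giving chain groups C_0 ≅ Z^4, C_1 ≅ Z^4.

∂_1: C_1 → C_0 sends each edge [p,q] (with p < q) to q − p. For instance
  ∂QS = S − Q.
As a 4×4 matrix over Z this has rank 3, with invariant factors (1,1,1).

Computing H_k = (kernel of ∂_k) / (image of ∂_{k+1}):

  H_0: rank C_0 − rank ∂_1 = 4 − 3 = 1, and the invariant factors of ∂_1 are all 1, so H_0 ≅ Z.
  H_1: rank ker ∂_1 − rank ∂_2 = (4 − 3) − 0 = 1, and there is no ∂_2, so H_1 ≅ Z.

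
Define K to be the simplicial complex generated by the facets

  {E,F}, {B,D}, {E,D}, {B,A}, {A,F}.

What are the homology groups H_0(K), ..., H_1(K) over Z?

H_0 ≅ Z,  H_1 ≅ Z.

K has 5 vertices, 5 edges.
rank ∂_0 = 0, rank ∂_1 = 4 ⇒ b_0 = 5 − 0 − 4 = 1; all invariant factors of ∂_1 are 1 so no torsion. So H_0 ≅ Z.
rank ∂_1 = 4, rank ∂_2 = 0 ⇒ b_1 = 5 − 4 − 0 = 1. So H_1 ≅ Z.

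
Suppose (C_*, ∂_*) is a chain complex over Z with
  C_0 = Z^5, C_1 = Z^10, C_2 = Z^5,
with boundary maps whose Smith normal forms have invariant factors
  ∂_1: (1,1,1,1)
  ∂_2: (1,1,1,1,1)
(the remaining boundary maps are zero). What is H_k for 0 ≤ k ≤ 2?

H_0: b_0 = 5 − 0 − 4 = 1; torsion from ∂_1 factors > 1: none. So H_0 = Z.
H_1: b_1 = 10 − 4 − 5 = 1; torsion from ∂_2 factors > 1: none. So H_1 = Z.
H_2: b_2 = 5 − 5 − 0 = 0; torsion from ∂_3 factors > 1: none. So H_2 = 0.

H_0 = Z,  H_1 = Z,  H_2 = 0.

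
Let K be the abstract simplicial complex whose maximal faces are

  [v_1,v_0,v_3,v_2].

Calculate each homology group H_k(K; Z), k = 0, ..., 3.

We work with the vertex ordering v_0 < v_1 < v_2 < v_3. The simplices of K, each written with vertices in increasing order, are:

  0-simplices (4): [v_0], [v_1], [v_2], [v_3]
  1-simplices (6): [v_0,v_1], [v_0,v_2], [v_0,v_3], [v_1,v_2], [v_1,v_3], [v_2,v_3]
  2-simplices (4): [v_0,v_1,v_2], [v_0,v_1,v_3], [v_0,v_2,v_3], [v_1,v_2,v_3]
  3-simplices (1): [v_0,v_1,v_2,v_3]

Hence C_0 ≅ Z^4, C_1 ≅ Z^6, C_2 ≅ Z^4, C_3 ≅ Z^1.

Boundary ∂_1: C_1 → C_0 is given by ∂[p,q] = [q] − [p].
As a 4×6 matrix over Z this has rank 3, with invariant factors (1,1,1).

The boundary map ∂_2: C_2 → C_1 maps a triangle to the signed sum of its edges. For instance
  ∂[v_0,v_2,v_3] = [v_2,v_3] − [v_0,v_3] + [v_0,v_2],
  ∂[v_1,v_2,v_3] = [v_2,v_3] − [v_1,v_3] + [v_1,v_2].
The resulting 6×4 matrix has rank 3, and its Smith normal form has invariant factors (1,1,1).

∂_3: C_3 → C_2 sends each 3-simplex σ to the alternating sum Σ_i (−1)^i (σ with its i-th vertex removed). For instance
  ∂[v_0,v_1,v_2,v_3] = [v_1,v_2,v_3] − [v_0,v_2,v_3] + [v_0,v_1,v_3] − [v_0,v_1,v_2].
This gives a 4×1 integer matrix of rank 1; reducing to Smith normal form yields diagonal entries (1).

Now H_k = ker ∂_k / im ∂_{k+1}, so:

  H_0: rank C_0 − rank ∂_1 = 4 − 3 = 1, and the invariant factors of ∂_1 are all 1, so H_0 = Z.
  H_1: rank ker ∂_1 − rank ∂_2 = (6 − 3) − 3 = 0, and the invariant factors of ∂_2 are all 1, so H_1 = 0.
  H_2: rank ker ∂_2 − rank ∂_3 = (4 − 3) − 1 = 0, and the invariant factors of ∂_3 are all 1, so H_2 = 0.
  H_3: rank ker ∂_3 − rank ∂_4 = (1 − 1) − 0 = 0, and there is no ∂_4, so H_3 = 0.

H_0 ≅ Z,  H_1 = 0,  H_2 = 0,  H_3 = 0.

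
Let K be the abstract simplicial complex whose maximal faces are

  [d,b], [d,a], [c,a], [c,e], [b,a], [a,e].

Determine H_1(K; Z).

H_1 ≅ Z^2.

Fix the vertex order a < b < c < d < e and write every simplex with vertices in increasing order. Then dim K = 1 and the simplices of K are:

  0-simplices (5): a, b, c, d, e
  1-simplices (6): ab, ac, ad, ae, bd, ce

so the chain groups are C_0 ≅ Z^5, C_1 ≅ Z^6.

Boundary ∂_1: C_1 → C_0 maps an edge to its endpoints' difference, ∂[p,q] = q − p.
The 5×6 boundary matrix has rank 4 and Smith normal form diag(1,1,1,1).

Reading off H_k = ker ∂_k / im ∂_{k+1}:

  H_1: rank ker ∂_1 − rank ∂_2 = (6 − 4) − 0 = 2, and there is no ∂_2, so H_1 ≅ Z^2.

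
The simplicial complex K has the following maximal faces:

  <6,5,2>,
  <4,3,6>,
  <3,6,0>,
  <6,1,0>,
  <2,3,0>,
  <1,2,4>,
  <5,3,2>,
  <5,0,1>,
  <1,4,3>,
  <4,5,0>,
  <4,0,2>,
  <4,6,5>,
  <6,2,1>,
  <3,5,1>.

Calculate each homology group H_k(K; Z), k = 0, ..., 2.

Order the vertices as 0 < 1 < 2 < 3 < 4 < 5 < 6. Listing each simplex with vertices in this order, K has dimension 2 with simplices:

  0-simplices (7): [0], [1], [2], [3], [4], [5], [6]
  1-simplices (21): [0,1], [0,2], [0,3], [0,4], [0,5], [0,6], [1,2], [1,3], [1,4], [1,5], [1,6], [2,3], [2,4], [2,5], [2,6], [3,4], [3,5], [3,6], [4,5], [4,6], [5,6]
  2-simplices (14): [0,1,5], [0,1,6], [0,2,3], [0,2,4], [0,3,6], [0,4,5], [1,2,4], [1,2,6], [1,3,4], [1,3,5], [2,3,5], [2,5,6], [3,4,6], [4,5,6]

giving chain groups C_0 ≅ Z^7, C_1 ≅ Z^21, C_2 ≅ Z^14.

The boundary map ∂_1: C_1 → C_0 sends each edge [p,q] (with p < q) to q − p. For instance
  ∂[3,4] = [4] − [3].
The resulting 7×21 matrix has rank 6, and its Smith normal form has invariant factors (1,1,1,1,1,1).

∂_2: C_2 → C_1 maps a triangle to the signed sum of its edges. For instance
  ∂[1,2,6] = [2,6] − [1,6] + [1,2],
  ∂[0,2,4] = [2,4] − [0,4] + [0,2].
This gives a 21×14 integer matrix of rank 13; reducing to Smith normal form yields diagonal entries (1,1,1,1,1,1,1,1,1,1,1,1,1).

Now H_k = ker ∂_k / im ∂_{k+1}, so:

  H_0: rank C_0 − rank ∂_1 = 7 − 6 = 1, and the invariant factors of ∂_1 are all 1, so H_0 = Z.
  H_1: rank ker ∂_1 − rank ∂_2 = (21 − 6) − 13 = 2, and the invariant factors of ∂_2 are all 1, so H_1 = Z^2.
  H_2: rank ker ∂_2 − rank ∂_3 = (14 − 13) − 0 = 1, and there is no ∂_3, so H_2 = Z.

As a check, the Euler characteristic is 7 − 21 + 14 = 0, which agrees with 1 − 2 + 1 = 0.

H_0 = Z,  H_1 = Z^2,  H_2 = Z.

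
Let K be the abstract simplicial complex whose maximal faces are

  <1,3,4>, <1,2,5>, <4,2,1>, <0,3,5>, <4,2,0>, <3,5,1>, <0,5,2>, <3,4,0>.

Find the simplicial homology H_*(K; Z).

H_0 ≅ Z,  H_1 = 0,  H_2 ≅ Z.

Order the vertices as 0 < 1 < 2 < 3 < 4 < 5. Listing each simplex with vertices in this order, K has dimension 2 with simplices:

  0-simplices (6): [0], [1], [2], [3], [4], [5]
  1-simplices (12): [0,2], [0,3], [0,4], [0,5], [1,2], [1,3], [1,4], [1,5], [2,4], [2,5], [3,4], [3,5]
  2-simplices (8): [0,2,4], [0,2,5], [0,3,4], [0,3,5], [1,2,4], [1,2,5], [1,3,4], [1,3,5]

giving chain groups C_0 ≅ Z^6, C_1 ≅ Z^12, C_2 ≅ Z^8.

Boundary ∂_1: C_1 → C_0 is given by ∂[p,q] = [q] − [p]. For instance
  ∂[1,3] = [3] − [1].
As a 6×12 matrix over Z this has rank 5, with invariant factors (1,1,1,1,1).

The boundary map ∂_2: C_2 → C_1 sends each 2-simplex [p,q,r] to [q,r] − [p,r] + [p,q]. For instance
  ∂[0,3,5] = [3,5] − [0,5] + [0,3],
  ∂[1,3,4] = [3,4] − [1,4] + [1,3].
As a 12×8 matrix over Z this has rank 7, with invariant factors (1,1,1,1,1,1,1).

From H_k ≅ ker(∂_k) / im(∂_{k+1}) we obtain:

  H_0: rank C_0 − rank ∂_1 = 6 − 5 = 1, and the invariant factors of ∂_1 are all 1, so H_0 = Z.
  H_1: rank ker ∂_1 − rank ∂_2 = (12 − 5) − 7 = 0, and the invariant factors of ∂_2 are all 1, so H_1 = 0.
  H_2: rank ker ∂_2 − rank ∂_3 = (8 − 7) − 0 = 1, and there is no ∂_3, so H_2 = Z.

(K is a triangulation of the 2-sphere S^2.)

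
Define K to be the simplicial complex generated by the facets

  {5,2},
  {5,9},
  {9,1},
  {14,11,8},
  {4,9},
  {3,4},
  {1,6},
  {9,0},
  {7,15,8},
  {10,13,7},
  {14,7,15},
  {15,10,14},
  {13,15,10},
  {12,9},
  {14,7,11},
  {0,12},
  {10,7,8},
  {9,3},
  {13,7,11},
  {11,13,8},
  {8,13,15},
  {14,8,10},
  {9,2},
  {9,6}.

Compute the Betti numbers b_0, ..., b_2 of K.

b_0 = 2, b_1 = 4, b_2 = 0.

Order the vertices as 0 < 1 < 2 < 3 < 4 < 5 < 6 < 7 < 8 < 9 < 10 < 11 < 12 < 13 < 14 < 15. Listing each simplex with vertices in this order, K has dimension 2 with simplices:

  0-simplices (16): [0], [1], [2], [3], [4], [5], [6], [7], [8], [9], [10], [11], [12], [13], [14], [15]
  1-simplices (30): (30 of them)
  2-simplices (12): [7,8,10], [7,8,15], [7,10,13], [7,11,13], [7,11,14], [7,14,15], [8,10,14], [8,11,13], [8,11,14], [8,13,15], [10,13,15], [10,14,15]

so the chain groups are C_0 ≅ Z^16, C_1 ≅ Z^30, C_2 ≅ Z^12.

∂_1: C_1 → C_0 is given by ∂[p,q] = [q] − [p].
As a 16×30 matrix over Z this has rank 14, with invariant factors (1,1,1,1,1,1,1,1,1,1,1,1,1,1).

The boundary map ∂_2: C_2 → C_1 acts by ∂[p,q,r] = [q,r] − [p,r] + [p,q]. For instance
  ∂[7,8,15] = [8,15] − [7,15] + [7,8],
  ∂[8,10,14] = [10,14] − [8,14] + [8,10].
This gives a 30×12 integer matrix of rank 12; reducing to Smith normal form yields diagonal entries (1,1,1,1,1,1,1,1,1,1,1,2).

Reading off H_k = ker ∂_k / im ∂_{k+1}:

  H_0: rank C_0 − rank ∂_1 = 16 − 14 = 2, and the invariant factors of ∂_1 are all 1, so H_0 ≅ Z^2.
  H_1: rank ker ∂_1 − rank ∂_2 = (30 − 14) − 12 = 4, and ∂_2 has invariant factor 2 > 1, so H_1 ≅ Z^4 ⊕ Z/2.
  H_2: rank ker ∂_2 − rank ∂_3 = (12 − 12) − 0 = 0, and there is no ∂_3, so H_2 ≅ 0.

As a check, the Euler characteristic is 16 − 30 + 12 = -2, which agrees with 2 − 4 + 0 = -2.

Hence the Betti numbers are b_0 = 2, b_1 = 4, b_2 = 0.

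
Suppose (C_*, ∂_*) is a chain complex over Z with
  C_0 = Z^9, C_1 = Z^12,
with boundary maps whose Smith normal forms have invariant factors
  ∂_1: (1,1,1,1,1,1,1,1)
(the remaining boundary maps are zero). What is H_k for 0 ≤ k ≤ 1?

H_0: b_0 = 9 − 0 − 8 = 1; torsion from ∂_1 factors > 1: none. So H_0 = Z.
H_1: b_1 = 12 − 8 − 0 = 4; torsion from ∂_2 factors > 1: none. So H_1 = Z^4.

H_0 = Z,  H_1 = Z^4.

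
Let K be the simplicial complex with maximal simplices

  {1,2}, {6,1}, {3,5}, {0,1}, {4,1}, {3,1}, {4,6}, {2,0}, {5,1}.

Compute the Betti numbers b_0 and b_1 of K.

Take the total order 0 < 1 < 2 < 3 < 4 < 5 < 6 on the vertex set. Then K (dimension 1) consists of the simplices:

  0-simplices (7): [0], [1], [2], [3], [4], [5], [6]
  1-simplices (9): [0,1], [0,2], [1,2], [1,3], [1,4], [1,5], [1,6], [3,5], [4,6]

giving chain groups C_0 ≅ Z^7, C_1 ≅ Z^9.

∂_1: C_1 → C_0 maps an edge to its endpoints' difference, ∂[p,q] = q − p.
This gives a 7×9 integer matrix of rank 6; reducing to Smith normal form yields diagonal entries (1,1,1,1,1,1).

Now H_k = ker ∂_k / im ∂_{k+1}, so:

  H_0: rank C_0 − rank ∂_1 = 7 − 6 = 1, and the invariant factors of ∂_1 are all 1, so H_0 ≅ Z.
  H_1: rank ker ∂_1 − rank ∂_2 = (9 − 6) − 0 = 3, and there is no ∂_2, so H_1 ≅ Z^3.

Hence the Betti numbers are b_0 = 1, b_1 = 3.

b_0 = 1, b_1 = 3.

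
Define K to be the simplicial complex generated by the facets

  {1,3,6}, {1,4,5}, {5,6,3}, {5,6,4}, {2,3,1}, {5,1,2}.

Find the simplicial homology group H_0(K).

Take the total order 1 < 2 < 3 < 4 < 5 < 6 on the vertex set. Then K (dimension 2) consists of the simplices:

  0-simplices (6): [1], [2], [3], [4], [5], [6]
  1-simplices (12): [1,2], [1,3], [1,4], [1,5], [1,6], [2,3], [2,5], [3,5], [3,6], [4,5], [4,6], [5,6]
  2-simplices (6): [1,2,3], [1,2,5], [1,3,6], [1,4,5], [3,5,6], [4,5,6]

Hence C_0 ≅ Z^6, C_1 ≅ Z^12, C_2 ≅ Z^6.

∂_1: C_1 → C_0 is given by ∂[p,q] = [q] − [p]. For instance
  ∂[3,5] = [5] − [3].
As a 6×12 matrix over Z this has rank 5, with invariant factors (1,1,1,1,1).

The boundary map ∂_2: C_2 → C_1 sends each 2-simplex [p,q,r] to [q,r] − [p,r] + [p,q]. For instance
  ∂[1,4,5] = [4,5] − [1,5] + [1,4],
  ∂[4,5,6] = [5,6] − [4,6] + [4,5].
As a 12×6 matrix over Z this has rank 6, with invariant factors (1,1,1,1,1,1).

Computing H_k = (kernel of ∂_k) / (image of ∂_{k+1}):

  H_0: rank C_0 − rank ∂_1 = 6 − 5 = 1, and the invariant factors of ∂_1 are all 1, so H_0 ≅ Z.

H_0 ≅ Z.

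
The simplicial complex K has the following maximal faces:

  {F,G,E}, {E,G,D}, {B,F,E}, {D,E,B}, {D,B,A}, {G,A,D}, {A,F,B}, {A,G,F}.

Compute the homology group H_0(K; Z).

H_0 = Z.

K has 6 vertices, 12 edges, 8 triangles.
rank ∂_0 = 0, rank ∂_1 = 5 ⇒ b_0 = 6 − 0 − 5 = 1; all invariant factors of ∂_1 are 1 so no torsion. So H_0 ≅ Z.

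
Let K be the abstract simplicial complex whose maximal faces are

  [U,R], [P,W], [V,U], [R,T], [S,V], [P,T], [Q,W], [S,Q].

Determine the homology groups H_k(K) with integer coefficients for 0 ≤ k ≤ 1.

H_0 ≅ Z,  H_1 ≅ Z.

K has 8 vertices, 8 edges.
rank ∂_0 = 0, rank ∂_1 = 7 ⇒ b_0 = 8 − 0 − 7 = 1; all invariant factors of ∂_1 are 1 so no torsion. So H_0 = Z.
rank ∂_1 = 7, rank ∂_2 = 0 ⇒ b_1 = 8 − 7 − 0 = 1. So H_1 = Z.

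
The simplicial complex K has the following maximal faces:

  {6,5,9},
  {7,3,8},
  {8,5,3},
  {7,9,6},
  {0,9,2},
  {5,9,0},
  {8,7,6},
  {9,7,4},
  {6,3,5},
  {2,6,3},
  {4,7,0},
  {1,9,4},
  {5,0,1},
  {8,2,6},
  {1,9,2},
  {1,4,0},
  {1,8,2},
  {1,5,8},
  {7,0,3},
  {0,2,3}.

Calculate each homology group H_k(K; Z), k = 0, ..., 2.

Fix the vertex order 0 < 1 < 2 < 3 < 4 < 5 < 6 < 7 < 8 < 9 and write every simplex with vertices in increasing order. Then dim K = 2 and the simplices of K are:

  0-simplices (10): [0], [1], [2], [3], [4], [5], [6], [7], [8], [9]
  1-simplices (30): (30 of them)
  2-simplices (20): (20 of them)

Hence C_0 ≅ Z^10, C_1 ≅ Z^30, C_2 ≅ Z^20.

Boundary ∂_1: C_1 → C_0 maps an edge to its endpoints' difference, ∂[p,q] = q − p.
The 10×30 boundary matrix has rank 9 and Smith normal form diag(1,1,1,1,1,1,1,1,1).

Boundary ∂_2: C_2 → C_1 acts by ∂[p,q,r] = [q,r] − [p,r] + [p,q]. For instance
  ∂[6,7,8] = [7,8] − [6,8] + [6,7],
  ∂[0,3,7] = [3,7] − [0,7] + [0,3].
This gives a 30×20 integer matrix of rank 20; reducing to Smith normal form yields diagonal entries (1,1,1,1,1,1,1,1,1,1,1,1,1,1,1,1,1,1,1,2).

Now H_k = ker ∂_k / im ∂_{k+1}, so:

  H_0: rank C_0 − rank ∂_1 = 10 − 9 = 1, and the invariant factors of ∂_1 are all 1, so H_0 ≅ Z.
  H_1: rank ker ∂_1 − rank ∂_2 = (30 − 9) − 20 = 1, and ∂_2 has invariant factor 2 > 1, so H_1 ≅ Z ⊕ Z/2.
  H_2: rank ker ∂_2 − rank ∂_3 = (20 − 20) − 0 = 0, and there is no ∂_3, so H_2 ≅ 0.

As a check, the Euler characteristic is 10 − 30 + 20 = 0, which agrees with 1 − 1 + 0 = 0.

H_0 = Z,  H_1 = Z ⊕ Z/2,  H_2 = 0.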